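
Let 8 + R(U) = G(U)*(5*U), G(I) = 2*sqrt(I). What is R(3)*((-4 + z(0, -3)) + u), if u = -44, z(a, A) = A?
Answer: 408 - 1530*sqrt(3) ≈ -2242.0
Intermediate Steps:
R(U) = -8 + 10*U**(3/2) (R(U) = -8 + (2*sqrt(U))*(5*U) = -8 + 10*U**(3/2))
R(3)*((-4 + z(0, -3)) + u) = (-8 + 10*3**(3/2))*((-4 - 3) - 44) = (-8 + 10*(3*sqrt(3)))*(-7 - 44) = (-8 + 30*sqrt(3))*(-51) = 408 - 1530*sqrt(3)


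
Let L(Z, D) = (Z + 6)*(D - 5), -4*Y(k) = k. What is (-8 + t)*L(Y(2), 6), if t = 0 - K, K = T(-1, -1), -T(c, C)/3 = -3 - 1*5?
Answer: -176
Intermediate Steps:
Y(k) = -k/4
T(c, C) = 24 (T(c, C) = -3*(-3 - 1*5) = -3*(-3 - 5) = -3*(-8) = 24)
K = 24
L(Z, D) = (-5 + D)*(6 + Z) (L(Z, D) = (6 + Z)*(-5 + D) = (-5 + D)*(6 + Z))
t = -24 (t = 0 - 1*24 = 0 - 24 = -24)
(-8 + t)*L(Y(2), 6) = (-8 - 24)*(-30 - (-5)*2/4 + 6*6 + 6*(-¼*2)) = -32*(-30 - 5*(-½) + 36 + 6*(-½)) = -32*(-30 + 5/2 + 36 - 3) = -32*11/2 = -176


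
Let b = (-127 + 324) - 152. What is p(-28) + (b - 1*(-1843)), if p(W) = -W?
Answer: 1916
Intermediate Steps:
b = 45 (b = 197 - 152 = 45)
p(-28) + (b - 1*(-1843)) = -1*(-28) + (45 - 1*(-1843)) = 28 + (45 + 1843) = 28 + 1888 = 1916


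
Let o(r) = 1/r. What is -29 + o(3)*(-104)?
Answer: -191/3 ≈ -63.667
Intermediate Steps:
o(r) = 1/r
-29 + o(3)*(-104) = -29 - 104/3 = -191/3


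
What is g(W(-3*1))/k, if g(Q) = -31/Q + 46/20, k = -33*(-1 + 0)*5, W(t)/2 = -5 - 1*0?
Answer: 9/275 ≈ 0.032727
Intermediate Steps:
W(t) = -10 (W(t) = 2*(-5 - 1*0) = 2*(-5 + 0) = 2*(-5) = -10)
k = 165 (k = -(-33)*5 = -33*(-5) = 165)
g(Q) = 23/10 - 31/Q (g(Q) = -31/Q + 46*(1/20) = -31/Q + 23/10 = 23/10 - 31/Q)
g(W(-3*1))/k = (23/10 - 31/(-10))/165 = (23/10 - 31*(-⅒))*(1/165) = (23/10 + 31/10)*(1/165) = (27/5)*(1/165) = 9/275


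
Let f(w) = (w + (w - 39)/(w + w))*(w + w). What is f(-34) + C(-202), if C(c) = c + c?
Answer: 1835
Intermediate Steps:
f(w) = 2*w*(w + (-39 + w)/(2*w)) (f(w) = (w + (-39 + w)/((2*w)))*(2*w) = (w + (-39 + w)*(1/(2*w)))*(2*w) = (w + (-39 + w)/(2*w))*(2*w) = 2*w*(w + (-39 + w)/(2*w)))
C(c) = 2*c
f(-34) + C(-202) = (-39 - 34 + 2*(-34)²) + 2*(-202) = (-39 - 34 + 2*1156) - 404 = (-39 - 34 + 2312) - 404 = 2239 - 404 = 1835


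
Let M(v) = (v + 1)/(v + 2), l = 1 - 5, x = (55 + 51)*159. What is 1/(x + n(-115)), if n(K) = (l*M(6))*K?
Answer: 2/34513 ≈ 5.7949e-5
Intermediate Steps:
x = 16854 (x = 106*159 = 16854)
l = -4
M(v) = (1 + v)/(2 + v)
n(K) = -7*K/2 (n(K) = (-4*(1 + 6)/(2 + 6))*K = (-4*7/8)*K = -7*K/2)
1/(x + n(-115)) = 1/(16854 - 7/2*(-115)) = 1/(16854 + 805/2) = 1/(34513/2) = 2/34513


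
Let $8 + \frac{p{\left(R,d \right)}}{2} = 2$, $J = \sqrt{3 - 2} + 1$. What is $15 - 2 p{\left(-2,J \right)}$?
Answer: $39$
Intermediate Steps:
$J = 2$ ($J = \sqrt{1} + 1 = 1 + 1 = 2$)
$p{\left(R,d \right)} = -12$ ($p{\left(R,d \right)} = -16 + 2 \cdot 2 = -16 + 4 = -12$)
$15 - 2 p{\left(-2,J \right)} = 15 - -24 = 15 + 24 = 39$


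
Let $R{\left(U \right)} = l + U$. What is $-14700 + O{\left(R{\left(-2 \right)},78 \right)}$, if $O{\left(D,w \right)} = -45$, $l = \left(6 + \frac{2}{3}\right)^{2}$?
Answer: $-14745$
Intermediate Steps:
$l = \frac{400}{9}$ ($l = \left(6 + 2 \cdot \frac{1}{3}\right)^{2} = \left(6 + \frac{2}{3}\right)^{2} = \left(\frac{20}{3}\right)^{2} = \frac{400}{9} \approx 44.444$)
$R{\left(U \right)} = \frac{400}{9} + U$
$-14700 + O{\left(R{\left(-2 \right)},78 \right)} = -14700 - 45 = -14745$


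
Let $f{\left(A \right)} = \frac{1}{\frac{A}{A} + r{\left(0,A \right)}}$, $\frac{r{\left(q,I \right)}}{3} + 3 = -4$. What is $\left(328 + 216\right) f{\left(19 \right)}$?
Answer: $- \frac{136}{5} \approx -27.2$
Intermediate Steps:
$r{\left(q,I \right)} = -21$ ($r{\left(q,I \right)} = -9 + 3 \left(-4\right) = -9 - 12 = -21$)
$f{\left(A \right)} = - \frac{1}{20}$ ($f{\left(A \right)} = \frac{1}{\frac{A}{A} - 21} = \frac{1}{1 - 21} = \frac{1}{-20} = - \frac{1}{20}$)
$\left(328 + 216\right) f{\left(19 \right)} = \left(328 + 216\right) \left(- \frac{1}{20}\right) = 544 \left(- \frac{1}{20}\right) = - \frac{136}{5}$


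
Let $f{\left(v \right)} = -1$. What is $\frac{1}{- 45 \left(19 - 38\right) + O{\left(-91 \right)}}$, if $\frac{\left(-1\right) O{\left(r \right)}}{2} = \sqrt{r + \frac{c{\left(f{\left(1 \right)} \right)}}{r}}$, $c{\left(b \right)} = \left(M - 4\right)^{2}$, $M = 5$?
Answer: $\frac{77805}{66556403} + \frac{2 i \sqrt{753662}}{66556403} \approx 0.001169 + 2.6087 \cdot 10^{-5} i$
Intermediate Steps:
$c{\left(b \right)} = 1$ ($c{\left(b \right)} = \left(5 - 4\right)^{2} = 1^{2} = 1$)
$O{\left(r \right)} = - 2 \sqrt{r + \frac{1}{r}}$ ($O{\left(r \right)} = - 2 \sqrt{r + 1 \frac{1}{r}} = - 2 \sqrt{r + \frac{1}{r}}$)
$\frac{1}{- 45 \left(19 - 38\right) + O{\left(-91 \right)}} = \frac{1}{- 45 \left(19 - 38\right) - 2 \sqrt{-91 + \frac{1}{-91}}} = \frac{1}{\left(-45\right) \left(-19\right) - 2 \sqrt{-91 - \frac{1}{91}}} = \frac{1}{855 - 2 \sqrt{- \frac{8282}{91}}} = \frac{1}{855 - 2 \frac{i \sqrt{753662}}{91}} = \frac{1}{855 - \frac{2 i \sqrt{753662}}{91}}$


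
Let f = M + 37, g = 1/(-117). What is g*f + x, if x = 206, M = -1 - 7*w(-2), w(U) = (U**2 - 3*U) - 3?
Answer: 1855/9 ≈ 206.11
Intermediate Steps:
w(U) = -3 + U**2 - 3*U
M = -50 (M = -1 - 7*(-3 + (-2)**2 - 3*(-2)) = -1 - 7*(-3 + 4 + 6) = -1 - 7*7 = -1 - 49 = -50)
g = -1/117 ≈ -0.0085470
f = -13 (f = -50 + 37 = -13)
g*f + x = -1/117*(-13) + 206 = 1/9 + 206 = 1855/9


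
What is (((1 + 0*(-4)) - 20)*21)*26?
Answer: -10374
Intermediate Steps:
(((1 + 0*(-4)) - 20)*21)*26 = (((1 + 0) - 20)*21)*26 = ((1 - 20)*21)*26 = -19*21*26 = -399*26 = -10374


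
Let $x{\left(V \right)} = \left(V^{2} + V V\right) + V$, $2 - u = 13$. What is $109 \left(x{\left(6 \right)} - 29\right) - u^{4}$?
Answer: $-9300$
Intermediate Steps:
$u = -11$ ($u = 2 - 13 = -11$)
$x{\left(V \right)} = V + 2 V^{2}$ ($x{\left(V \right)} = \left(V^{2} + V^{2}\right) + V = 2 V^{2} + V = V + 2 V^{2}$)
$109 \left(x{\left(6 \right)} - 29\right) - u^{4} = 109 \left(6 \left(1 + 2 \cdot 6\right) - 29\right) - \left(-11\right)^{4} = 109 \left(6 \left(1 + 12\right) - 29\right) - 14641 = 109 \left(6 \cdot 13 - 29\right) - 14641 = 109 \left(78 - 29\right) - 14641 = 109 \cdot 49 - 14641 = 5341 - 14641 = -9300$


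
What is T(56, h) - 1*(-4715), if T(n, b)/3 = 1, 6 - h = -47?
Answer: 4718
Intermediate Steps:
h = 53 (h = 6 - 1*(-47) = 6 + 47 = 53)
T(n, b) = 3 (T(n, b) = 3*1 = 3)
T(56, h) - 1*(-4715) = 3 - 1*(-4715) = 3 + 4715 = 4718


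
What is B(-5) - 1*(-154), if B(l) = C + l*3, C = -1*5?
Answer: 134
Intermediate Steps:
C = -5
B(l) = -5 + 3*l (B(l) = -5 + l*3 = -5 + 3*l)
B(-5) - 1*(-154) = (-5 + 3*(-5)) - 1*(-154) = (-5 - 15) + 154 = -20 + 154 = 134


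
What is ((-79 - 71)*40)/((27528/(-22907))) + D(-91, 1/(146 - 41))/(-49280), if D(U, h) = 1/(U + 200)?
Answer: 30761352158853/6161133440 ≈ 4992.8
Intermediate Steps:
D(U, h) = 1/(200 + U)
((-79 - 71)*40)/((27528/(-22907))) + D(-91, 1/(146 - 41))/(-49280) = ((-79 - 71)*40)/((27528/(-22907))) + 1/((200 - 91)*(-49280)) = (-150*40)/((27528*(-1/22907))) - 1/49280/109 = -6000/(-27528/22907) + (1/109)*(-1/49280) = -6000*(-22907/27528) - 1/5371520 = 5726750/1147 - 1/5371520 = 30761352158853/6161133440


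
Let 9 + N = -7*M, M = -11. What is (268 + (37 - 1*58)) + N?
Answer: 315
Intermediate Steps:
N = 68 (N = -9 - 7*(-11) = -9 + 77 = 68)
(268 + (37 - 1*58)) + N = (268 + (37 - 1*58)) + 68 = (268 + (37 - 58)) + 68 = (268 - 21) + 68 = 247 + 68 = 315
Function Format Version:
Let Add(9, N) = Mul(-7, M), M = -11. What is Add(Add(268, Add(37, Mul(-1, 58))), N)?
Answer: 315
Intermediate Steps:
N = 68 (N = Add(-9, Mul(-7, -11)) = Add(-9, 77) = 68)
Add(Add(268, Add(37, Mul(-1, 58))), N) = Add(Add(268, Add(37, Mul(-1, 58))), 68) = Add(Add(268, Add(37, -58)), 68) = Add(Add(268, -21), 68) = Add(247, 68) = 315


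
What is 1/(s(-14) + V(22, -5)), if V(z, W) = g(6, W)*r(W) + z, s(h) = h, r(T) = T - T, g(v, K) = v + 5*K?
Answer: ⅛ ≈ 0.12500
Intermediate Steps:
r(T) = 0
V(z, W) = z (V(z, W) = (6 + 5*W)*0 + z = 0 + z = z)
1/(s(-14) + V(22, -5)) = 1/(-14 + 22) = 1/8 = ⅛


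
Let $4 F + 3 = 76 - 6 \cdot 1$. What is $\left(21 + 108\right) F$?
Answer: $\frac{8643}{4} \approx 2160.8$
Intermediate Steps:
$F = \frac{67}{4}$ ($F = - \frac{3}{4} + \frac{76 - 6 \cdot 1}{4} = - \frac{3}{4} + \frac{76 - 6}{4} = - \frac{3}{4} + \frac{1}{4} \cdot 70 = - \frac{3}{4} + \frac{35}{2} = \frac{67}{4} \approx 16.75$)
$\left(21 + 108\right) F = \left(21 + 108\right) \frac{67}{4} = 129 \cdot \frac{67}{4} = \frac{8643}{4}$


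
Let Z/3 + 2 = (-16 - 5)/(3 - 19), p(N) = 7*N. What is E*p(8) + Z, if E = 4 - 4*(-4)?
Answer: 17887/16 ≈ 1117.9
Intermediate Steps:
E = 20 (E = 4 + 16 = 20)
Z = -33/16 (Z = -6 + 3*((-16 - 5)/(3 - 19)) = -6 + 3*(-21/(-16)) = -6 + 3*(-21*(-1/16)) = -6 + 3*(21/16) = -6 + 63/16 = -33/16 ≈ -2.0625)
E*p(8) + Z = 20*(7*8) - 33/16 = 20*56 - 33/16 = 1120 - 33/16 = 17887/16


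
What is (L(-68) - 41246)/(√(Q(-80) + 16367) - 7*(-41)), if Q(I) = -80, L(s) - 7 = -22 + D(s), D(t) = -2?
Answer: -11842481/66082 + 41263*√16287/66082 ≈ -99.520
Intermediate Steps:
L(s) = -17 (L(s) = 7 + (-22 - 2) = 7 - 24 = -17)
(L(-68) - 41246)/(√(Q(-80) + 16367) - 7*(-41)) = (-17 - 41246)/(√(-80 + 16367) - 7*(-41)) = -41263/(√16287 + 287) = -41263/(287 + √16287)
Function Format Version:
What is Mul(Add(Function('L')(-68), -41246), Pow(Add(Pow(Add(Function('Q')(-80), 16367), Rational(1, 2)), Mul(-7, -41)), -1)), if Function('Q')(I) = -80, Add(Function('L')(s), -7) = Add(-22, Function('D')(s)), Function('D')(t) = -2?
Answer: Add(Rational(-11842481, 66082), Mul(Rational(41263, 66082), Pow(16287, Rational(1, 2)))) ≈ -99.520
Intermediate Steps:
Function('L')(s) = -17 (Function('L')(s) = Add(7, Add(-22, -2)) = Add(7, -24) = -17)
Mul(Add(Function('L')(-68), -41246), Pow(Add(Pow(Add(Function('Q')(-80), 16367), Rational(1, 2)), Mul(-7, -41)), -1)) = Mul(Add(-17, -41246), Pow(Add(Pow(Add(-80, 16367), Rational(1, 2)), Mul(-7, -41)), -1)) = Mul(-41263, Pow(Add(Pow(16287, Rational(1, 2)), 287), -1)) = Mul(-41263, Pow(Add(287, Pow(16287, Rational(1, 2))), -1))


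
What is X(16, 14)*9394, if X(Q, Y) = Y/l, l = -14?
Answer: -9394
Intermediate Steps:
X(Q, Y) = -Y/14 (X(Q, Y) = Y/(-14) = Y*(-1/14) = -Y/14)
X(16, 14)*9394 = -1/14*14*9394 = -1*9394 = -9394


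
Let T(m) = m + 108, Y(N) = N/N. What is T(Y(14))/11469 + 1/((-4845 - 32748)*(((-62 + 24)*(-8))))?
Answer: 415223393/43690283856 ≈ 0.0095038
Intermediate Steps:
Y(N) = 1
T(m) = 108 + m
T(Y(14))/11469 + 1/((-4845 - 32748)*(((-62 + 24)*(-8)))) = (108 + 1)/11469 + 1/((-4845 - 32748)*(((-62 + 24)*(-8)))) = 109*(1/11469) + 1/((-37593)*((-38*(-8)))) = 109/11469 - 1/37593/304 = 109/11469 - 1/37593*1/304 = 109/11469 - 1/11428272 = 415223393/43690283856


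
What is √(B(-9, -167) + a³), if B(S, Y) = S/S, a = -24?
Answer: I*√13823 ≈ 117.57*I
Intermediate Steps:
B(S, Y) = 1
√(B(-9, -167) + a³) = √(1 + (-24)³) = √(1 - 13824) = √(-13823) = I*√13823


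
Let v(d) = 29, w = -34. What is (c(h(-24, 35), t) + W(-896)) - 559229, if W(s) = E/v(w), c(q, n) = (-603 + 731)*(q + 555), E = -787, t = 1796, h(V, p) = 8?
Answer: -14128572/29 ≈ -4.8719e+5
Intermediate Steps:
c(q, n) = 71040 + 128*q (c(q, n) = 128*(555 + q) = 71040 + 128*q)
W(s) = -787/29
(c(h(-24, 35), t) + W(-896)) - 559229 = ((71040 + 128*8) - 787/29) - 559229 = ((71040 + 1024) - 787/29) - 559229 = (72064 - 787/29) - 559229 = 2089069/29 - 559229 = -14128572/29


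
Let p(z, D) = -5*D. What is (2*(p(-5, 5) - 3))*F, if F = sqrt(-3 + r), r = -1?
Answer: -112*I ≈ -112.0*I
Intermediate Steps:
F = 2*I (F = sqrt(-3 - 1) = sqrt(-4) = 2*I ≈ 2.0*I)
(2*(p(-5, 5) - 3))*F = (2*(-5*5 - 3))*(2*I) = (2*(-25 - 3))*(2*I) = (2*(-28))*(2*I) = -112*I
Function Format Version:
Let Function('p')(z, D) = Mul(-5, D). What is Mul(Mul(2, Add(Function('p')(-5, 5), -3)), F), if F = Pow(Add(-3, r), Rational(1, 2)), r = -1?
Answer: Mul(-112, I) ≈ Mul(-112.00, I)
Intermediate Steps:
F = Mul(2, I) (F = Pow(Add(-3, -1), Rational(1, 2)) = Pow(-4, Rational(1, 2)) = Mul(2, I) ≈ Mul(2.0000, I))
Mul(Mul(2, Add(Function('p')(-5, 5), -3)), F) = Mul(Mul(2, Add(Mul(-5, 5), -3)), Mul(2, I)) = Mul(Mul(2, Add(-25, -3)), Mul(2, I)) = Mul(Mul(2, -28), Mul(2, I)) = Mul(-56, Mul(2, I)) = Mul(-112, I)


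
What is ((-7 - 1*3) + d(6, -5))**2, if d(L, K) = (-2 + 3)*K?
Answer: 225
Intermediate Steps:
d(L, K) = K (d(L, K) = 1*K = K)
((-7 - 1*3) + d(6, -5))**2 = ((-7 - 1*3) - 5)**2 = ((-7 - 3) - 5)**2 = (-10 - 5)**2 = (-15)**2 = 225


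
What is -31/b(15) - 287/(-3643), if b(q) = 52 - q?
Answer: -102314/134791 ≈ -0.75906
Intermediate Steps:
-31/b(15) - 287/(-3643) = -31/(52 - 1*15) - 287/(-3643) = -31/(52 - 15) - 287*(-1/3643) = -31/37 + 287/3643 = -102314/134791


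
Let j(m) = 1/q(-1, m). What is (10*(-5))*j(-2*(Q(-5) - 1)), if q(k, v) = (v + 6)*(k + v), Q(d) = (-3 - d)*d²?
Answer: -25/4554 ≈ -0.0054897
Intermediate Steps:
Q(d) = d²*(-3 - d)
q(k, v) = (6 + v)*(k + v)
j(m) = 1/(-6 + m² + 5*m) (j(m) = 1/(m² + 6*(-1) + 6*m - m) = 1/(m² - 6 + 6*m - m) = 1/(-6 + m² + 5*m))
(10*(-5))*j(-2*(Q(-5) - 1)) = (10*(-5))/(-6 + (-2*((-5)²*(-3 - 1*(-5)) - 1))² + 5*(-2*((-5)²*(-3 - 1*(-5)) - 1))) = -50/(-6 + (-2*(25*(-3 + 5) - 1))² + 5*(-2*(25*(-3 + 5) - 1))) = -50/(-6 + (-2*(25*2 - 1))² + 5*(-2*(25*2 - 1))) = -50/(-6 + (-2*(50 - 1))² + 5*(-2*(50 - 1))) = -50/(-6 + (-2*49)² + 5*(-2*49)) = -50/(-6 + (-98)² + 5*(-98)) = -50/(-6 + 9604 - 490) = -50/9108 = -50*1/9108 = -25/4554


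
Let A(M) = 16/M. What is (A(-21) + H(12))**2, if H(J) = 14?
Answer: 77284/441 ≈ 175.25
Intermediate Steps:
(A(-21) + H(12))**2 = (16/(-21) + 14)**2 = (16*(-1/21) + 14)**2 = (-16/21 + 14)**2 = (278/21)**2 = 77284/441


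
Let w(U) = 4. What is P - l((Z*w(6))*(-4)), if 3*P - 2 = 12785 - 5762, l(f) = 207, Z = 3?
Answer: 6404/3 ≈ 2134.7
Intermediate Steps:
P = 7025/3 (P = ⅔ + (12785 - 5762)/3 = ⅔ + (⅓)*7023 = ⅔ + 2341 = 7025/3 ≈ 2341.7)
P - l((Z*w(6))*(-4)) = 7025/3 - 1*207 = 7025/3 - 207 = 6404/3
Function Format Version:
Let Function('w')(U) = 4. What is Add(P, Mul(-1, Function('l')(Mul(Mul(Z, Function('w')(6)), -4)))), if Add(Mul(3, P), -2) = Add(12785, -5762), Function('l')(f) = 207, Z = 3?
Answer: Rational(6404, 3) ≈ 2134.7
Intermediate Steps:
P = Rational(7025, 3) (P = Add(Rational(2, 3), Mul(Rational(1, 3), Add(12785, -5762))) = Add(Rational(2, 3), Mul(Rational(1, 3), 7023)) = Add(Rational(2, 3), 2341) = Rational(7025, 3) ≈ 2341.7)
Add(P, Mul(-1, Function('l')(Mul(Mul(Z, Function('w')(6)), -4)))) = Add(Rational(7025, 3), Mul(-1, 207)) = Add(Rational(7025, 3), -207) = Rational(6404, 3)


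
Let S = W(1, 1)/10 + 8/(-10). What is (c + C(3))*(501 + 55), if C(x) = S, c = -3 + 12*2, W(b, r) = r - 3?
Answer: 11120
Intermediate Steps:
W(b, r) = -3 + r
c = 21 (c = -3 + 24 = 21)
S = -1 (S = (-3 + 1)/10 + 8/(-10) = -2*⅒ + 8*(-⅒) = -⅕ - ⅘ = -1)
C(x) = -1
(c + C(3))*(501 + 55) = (21 - 1)*(501 + 55) = 20*556 = 11120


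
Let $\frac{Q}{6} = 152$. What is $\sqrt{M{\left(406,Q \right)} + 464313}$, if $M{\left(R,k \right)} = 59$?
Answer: $2 \sqrt{116093} \approx 681.45$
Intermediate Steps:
$Q = 912$ ($Q = 6 \cdot 152 = 912$)
$\sqrt{M{\left(406,Q \right)} + 464313} = \sqrt{59 + 464313} = \sqrt{464372} = 2 \sqrt{116093}$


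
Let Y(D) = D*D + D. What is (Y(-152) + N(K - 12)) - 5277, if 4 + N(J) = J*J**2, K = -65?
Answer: -438862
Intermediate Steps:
Y(D) = D + D**2 (Y(D) = D**2 + D = D + D**2)
N(J) = -4 + J**3 (N(J) = -4 + J*J**2 = -4 + J**3)
(Y(-152) + N(K - 12)) - 5277 = (-152*(1 - 152) + (-4 + (-65 - 12)**3)) - 5277 = (-152*(-151) + (-4 + (-77)**3)) - 5277 = (22952 + (-4 - 456533)) - 5277 = (22952 - 456537) - 5277 = -433585 - 5277 = -438862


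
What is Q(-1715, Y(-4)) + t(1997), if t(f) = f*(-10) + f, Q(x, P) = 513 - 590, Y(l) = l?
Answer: -18050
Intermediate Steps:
Q(x, P) = -77
t(f) = -9*f (t(f) = -10*f + f = -9*f)
Q(-1715, Y(-4)) + t(1997) = -77 - 9*1997 = -77 - 17973 = -18050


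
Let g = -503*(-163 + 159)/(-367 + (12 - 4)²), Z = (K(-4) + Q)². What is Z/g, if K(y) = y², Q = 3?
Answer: -109383/2012 ≈ -54.365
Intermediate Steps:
Z = 361 (Z = ((-4)² + 3)² = (16 + 3)² = 19² = 361)
g = -2012/303 (g = -503*(-4/(-367 + 8²)) = -503*(-4/(-367 + 64)) = -503/((-303*(-¼))) = -503/303/4 = -503*4/303 = -2012/303 ≈ -6.6403)
Z/g = 361/(-2012/303) = 361*(-303/2012) = -109383/2012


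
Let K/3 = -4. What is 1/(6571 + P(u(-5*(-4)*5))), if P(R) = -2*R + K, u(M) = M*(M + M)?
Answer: -1/33441 ≈ -2.9903e-5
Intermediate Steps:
u(M) = 2*M² (u(M) = M*(2*M) = 2*M²)
K = -12 (K = 3*(-4) = -12)
P(R) = -12 - 2*R (P(R) = -2*R - 12 = -12 - 2*R)
1/(6571 + P(u(-5*(-4)*5))) = 1/(6571 + (-12 - 4*(-5*(-4)*5)²)) = 1/(6571 + (-12 - 4*(20*5)²)) = 1/(6571 + (-12 - 4*100²)) = 1/(6571 + (-12 - 4*10000)) = 1/(6571 + (-12 - 2*20000)) = 1/(6571 + (-12 - 40000)) = 1/(6571 - 40012) = 1/(-33441) = -1/33441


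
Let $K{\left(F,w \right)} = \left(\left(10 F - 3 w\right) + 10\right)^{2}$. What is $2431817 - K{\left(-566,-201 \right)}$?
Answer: $-23040392$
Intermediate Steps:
$K{\left(F,w \right)} = \left(10 - 3 w + 10 F\right)^{2}$ ($K{\left(F,w \right)} = \left(\left(- 3 w + 10 F\right) + 10\right)^{2} = \left(10 - 3 w + 10 F\right)^{2}$)
$2431817 - K{\left(-566,-201 \right)} = 2431817 - \left(10 - -603 + 10 \left(-566\right)\right)^{2} = 2431817 - \left(10 + 603 - 5660\right)^{2} = 2431817 - \left(-5047\right)^{2} = 2431817 - 25472209 = -23040392$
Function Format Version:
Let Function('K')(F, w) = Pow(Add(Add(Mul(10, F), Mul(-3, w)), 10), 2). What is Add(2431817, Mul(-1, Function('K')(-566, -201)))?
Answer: -23040392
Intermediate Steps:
Function('K')(F, w) = Pow(Add(10, Mul(-3, w), Mul(10, F)), 2) (Function('K')(F, w) = Pow(Add(Add(Mul(-3, w), Mul(10, F)), 10), 2) = Pow(Add(10, Mul(-3, w), Mul(10, F)), 2))
Add(2431817, Mul(-1, Function('K')(-566, -201))) = Add(2431817, Mul(-1, Pow(Add(10, Mul(-3, -201), Mul(10, -566)), 2))) = Add(2431817, Mul(-1, Pow(Add(10, 603, -5660), 2))) = Add(2431817, Mul(-1, Pow(-5047, 2))) = Add(2431817, Mul(-1, 25472209)) = Add(2431817, -25472209) = -23040392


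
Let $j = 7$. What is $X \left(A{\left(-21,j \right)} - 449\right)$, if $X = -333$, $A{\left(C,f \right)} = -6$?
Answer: $151515$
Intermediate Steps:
$X \left(A{\left(-21,j \right)} - 449\right) = - 333 \left(-6 - 449\right) = \left(-333\right) \left(-455\right) = 151515$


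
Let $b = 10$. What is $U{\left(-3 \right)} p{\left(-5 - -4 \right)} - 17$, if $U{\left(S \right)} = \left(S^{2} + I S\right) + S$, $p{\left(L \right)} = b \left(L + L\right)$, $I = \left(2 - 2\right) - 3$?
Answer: $-317$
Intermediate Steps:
$I = -3$ ($I = 0 - 3 = -3$)
$p{\left(L \right)} = 20 L$ ($p{\left(L \right)} = 10 \left(L + L\right) = 10 \cdot 2 L = 20 L$)
$U{\left(S \right)} = S^{2} - 2 S$ ($U{\left(S \right)} = \left(S^{2} - 3 S\right) + S = S^{2} - 2 S$)
$U{\left(-3 \right)} p{\left(-5 - -4 \right)} - 17 = - 3 \left(-2 - 3\right) 20 \left(-5 - -4\right) - 17 = \left(-3\right) \left(-5\right) 20 \left(-5 + 4\right) - 17 = 15 \cdot 20 \left(-1\right) - 17 = 15 \left(-20\right) - 17 = -300 - 17 = -317$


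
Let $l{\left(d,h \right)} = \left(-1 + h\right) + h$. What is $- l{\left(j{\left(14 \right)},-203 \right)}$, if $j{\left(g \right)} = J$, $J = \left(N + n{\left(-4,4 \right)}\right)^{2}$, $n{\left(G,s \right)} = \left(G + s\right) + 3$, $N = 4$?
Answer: $407$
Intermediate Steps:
$n{\left(G,s \right)} = 3 + G + s$
$J = 49$ ($J = \left(4 + \left(3 - 4 + 4\right)\right)^{2} = \left(4 + 3\right)^{2} = 7^{2} = 49$)
$j{\left(g \right)} = 49$
$l{\left(d,h \right)} = -1 + 2 h$
$- l{\left(j{\left(14 \right)},-203 \right)} = - (-1 + 2 \left(-203\right)) = - (-1 - 406) = \left(-1\right) \left(-407\right) = 407$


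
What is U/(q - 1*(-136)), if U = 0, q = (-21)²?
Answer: 0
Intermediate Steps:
q = 441
U/(q - 1*(-136)) = 0/(441 - 1*(-136)) = 0/(441 + 136) = 0/577 = 0*(1/577) = 0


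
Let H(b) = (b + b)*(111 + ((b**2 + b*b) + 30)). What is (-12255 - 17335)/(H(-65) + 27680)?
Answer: 2959/108915 ≈ 0.027168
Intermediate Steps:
H(b) = 2*b*(141 + 2*b**2) (H(b) = (2*b)*(111 + ((b**2 + b**2) + 30)) = (2*b)*(111 + (2*b**2 + 30)) = (2*b)*(111 + (30 + 2*b**2)) = (2*b)*(141 + 2*b**2) = 2*b*(141 + 2*b**2))
(-12255 - 17335)/(H(-65) + 27680) = (-12255 - 17335)/((4*(-65)**3 + 282*(-65)) + 27680) = -29590/((4*(-274625) - 18330) + 27680) = -29590/((-1098500 - 18330) + 27680) = -29590/(-1116830 + 27680) = -29590/(-1089150) = -29590*(-1/1089150) = 2959/108915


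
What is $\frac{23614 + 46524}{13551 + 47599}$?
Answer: $\frac{35069}{30575} \approx 1.147$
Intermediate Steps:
$\frac{23614 + 46524}{13551 + 47599} = \frac{70138}{61150} = 70138 \cdot \frac{1}{61150} = \frac{35069}{30575}$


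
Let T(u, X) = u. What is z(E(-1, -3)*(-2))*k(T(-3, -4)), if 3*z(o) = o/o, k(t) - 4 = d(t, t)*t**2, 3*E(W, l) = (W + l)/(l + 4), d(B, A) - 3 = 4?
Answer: 67/3 ≈ 22.333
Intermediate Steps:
d(B, A) = 7 (d(B, A) = 3 + 4 = 7)
E(W, l) = (W + l)/(3*(4 + l)) (E(W, l) = ((W + l)/(l + 4))/3 = ((W + l)/(4 + l))/3 = (W + l)/(3*(4 + l)))
k(t) = 4 + 7*t**2
z(o) = 1/3 (z(o) = (o/o)/3 = (1/3)*1 = 1/3)
z(E(-1, -3)*(-2))*k(T(-3, -4)) = (4 + 7*(-3)**2)/3 = (4 + 7*9)/3 = (4 + 63)/3 = (1/3)*67 = 67/3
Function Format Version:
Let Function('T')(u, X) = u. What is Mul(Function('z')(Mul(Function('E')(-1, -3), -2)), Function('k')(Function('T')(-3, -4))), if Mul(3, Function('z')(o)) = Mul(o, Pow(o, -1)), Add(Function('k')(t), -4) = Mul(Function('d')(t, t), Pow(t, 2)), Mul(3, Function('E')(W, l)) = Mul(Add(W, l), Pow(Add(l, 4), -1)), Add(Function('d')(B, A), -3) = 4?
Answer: Rational(67, 3) ≈ 22.333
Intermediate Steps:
Function('d')(B, A) = 7 (Function('d')(B, A) = Add(3, 4) = 7)
Function('E')(W, l) = Mul(Rational(1, 3), Pow(Add(4, l), -1), Add(W, l)) (Function('E')(W, l) = Mul(Rational(1, 3), Mul(Add(W, l), Pow(Add(l, 4), -1))) = Mul(Rational(1, 3), Mul(Add(W, l), Pow(Add(4, l), -1))) = Mul(Rational(1, 3), Mul(Pow(Add(4, l), -1), Add(W, l))) = Mul(Rational(1, 3), Pow(Add(4, l), -1), Add(W, l)))
Function('k')(t) = Add(4, Mul(7, Pow(t, 2)))
Function('z')(o) = Rational(1, 3) (Function('z')(o) = Mul(Rational(1, 3), Mul(o, Pow(o, -1))) = Mul(Rational(1, 3), 1) = Rational(1, 3))
Mul(Function('z')(Mul(Function('E')(-1, -3), -2)), Function('k')(Function('T')(-3, -4))) = Mul(Rational(1, 3), Add(4, Mul(7, Pow(-3, 2)))) = Mul(Rational(1, 3), Add(4, Mul(7, 9))) = Mul(Rational(1, 3), Add(4, 63)) = Mul(Rational(1, 3), 67) = Rational(67, 3)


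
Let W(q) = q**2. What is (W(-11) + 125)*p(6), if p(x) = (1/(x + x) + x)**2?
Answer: 218489/24 ≈ 9103.7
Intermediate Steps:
p(x) = (x + 1/(2*x))**2 (p(x) = (1/(2*x) + x)**2 = (x + 1/(2*x))**2)
(W(-11) + 125)*p(6) = ((-11)**2 + 125)*((1/4)*(1 + 2*6**2)**2/6**2) = (121 + 125)*((1/4)*(1/36)*(1 + 2*36)**2) = 246*((1/4)*(1/36)*(1 + 72)**2) = 246*((1/4)*(1/36)*73**2) = 246*((1/4)*(1/36)*5329) = 246*(5329/144) = 218489/24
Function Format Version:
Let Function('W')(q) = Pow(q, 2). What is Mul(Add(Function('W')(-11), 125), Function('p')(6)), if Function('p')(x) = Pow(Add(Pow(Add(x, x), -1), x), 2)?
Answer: Rational(218489, 24) ≈ 9103.7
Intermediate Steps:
Function('p')(x) = Pow(Add(x, Mul(Rational(1, 2), Pow(x, -1))), 2) (Function('p')(x) = Pow(Add(Pow(Mul(2, x), -1), x), 2) = Pow(Add(Mul(Rational(1, 2), Pow(x, -1)), x), 2) = Pow(Add(x, Mul(Rational(1, 2), Pow(x, -1))), 2))
Mul(Add(Function('W')(-11), 125), Function('p')(6)) = Mul(Add(Pow(-11, 2), 125), Mul(Rational(1, 4), Pow(6, -2), Pow(Add(1, Mul(2, Pow(6, 2))), 2))) = Mul(Add(121, 125), Mul(Rational(1, 4), Rational(1, 36), Pow(Add(1, Mul(2, 36)), 2))) = Mul(246, Mul(Rational(1, 4), Rational(1, 36), Pow(Add(1, 72), 2))) = Mul(246, Mul(Rational(1, 4), Rational(1, 36), Pow(73, 2))) = Mul(246, Mul(Rational(1, 4), Rational(1, 36), 5329)) = Mul(246, Rational(5329, 144)) = Rational(218489, 24)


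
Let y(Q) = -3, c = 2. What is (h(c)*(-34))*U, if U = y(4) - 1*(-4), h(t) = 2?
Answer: -68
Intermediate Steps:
U = 1 (U = -3 - 1*(-4) = -3 + 4 = 1)
(h(c)*(-34))*U = (2*(-34))*1 = -68*1 = -68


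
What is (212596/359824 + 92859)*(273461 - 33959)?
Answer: 1000313316299103/44978 ≈ 2.2240e+10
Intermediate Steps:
(212596/359824 + 92859)*(273461 - 33959) = (212596*(1/359824) + 92859)*239502 = (53149/89956 + 92859)*239502 = (8353277353/89956)*239502 = 1000313316299103/44978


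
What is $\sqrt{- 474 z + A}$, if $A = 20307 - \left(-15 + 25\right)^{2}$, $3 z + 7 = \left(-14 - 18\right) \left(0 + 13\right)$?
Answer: $\sqrt{87041} \approx 295.03$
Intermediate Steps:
$z = -141$ ($z = - \frac{7}{3} + \frac{\left(-14 - 18\right) \left(0 + 13\right)}{3} = - \frac{7}{3} + \frac{\left(-32\right) 13}{3} = - \frac{7}{3} + \frac{1}{3} \left(-416\right) = - \frac{7}{3} - \frac{416}{3} = -141$)
$A = 20207$ ($A = 20307 - 10^{2} = 20307 - 100 = 20207$)
$\sqrt{- 474 z + A} = \sqrt{\left(-474\right) \left(-141\right) + 20207} = \sqrt{66834 + 20207} = \sqrt{87041}$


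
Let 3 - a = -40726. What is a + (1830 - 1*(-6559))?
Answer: 49118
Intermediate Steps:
a = 40729 (a = 3 - 1*(-40726) = 3 + 40726 = 40729)
a + (1830 - 1*(-6559)) = 40729 + (1830 - 1*(-6559)) = 40729 + (1830 + 6559) = 40729 + 8389 = 49118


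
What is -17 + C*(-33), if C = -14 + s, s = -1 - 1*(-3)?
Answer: 379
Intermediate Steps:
s = 2 (s = -1 + 3 = 2)
C = -12 (C = -14 + 2 = -12)
-17 + C*(-33) = -17 - 12*(-33) = -17 + 396 = 379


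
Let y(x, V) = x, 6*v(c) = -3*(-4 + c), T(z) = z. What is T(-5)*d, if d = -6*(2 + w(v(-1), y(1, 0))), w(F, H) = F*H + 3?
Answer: 225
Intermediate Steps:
v(c) = 2 - c/2 (v(c) = (-3*(-4 + c))/6 = (12 - 3*c)/6 = 2 - c/2)
w(F, H) = 3 + F*H
d = -45 (d = -6*(2 + (3 + (2 - ½*(-1))*1)) = -6*(2 + (3 + (2 + ½)*1)) = -6*(2 + (3 + (5/2)*1)) = -6*(2 + (3 + 5/2)) = -6*(2 + 11/2) = -6*15/2 = -45)
T(-5)*d = -5*(-45) = 225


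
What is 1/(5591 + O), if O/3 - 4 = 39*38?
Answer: 1/10049 ≈ 9.9512e-5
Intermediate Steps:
O = 4458 (O = 12 + 3*(39*38) = 12 + 3*1482 = 12 + 4446 = 4458)
1/(5591 + O) = 1/(5591 + 4458) = 1/10049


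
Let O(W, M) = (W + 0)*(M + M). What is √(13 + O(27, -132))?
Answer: I*√7115 ≈ 84.35*I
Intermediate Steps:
O(W, M) = 2*M*W (O(W, M) = W*(2*M) = 2*M*W)
√(13 + O(27, -132)) = √(13 + 2*(-132)*27) = √(13 - 7128) = √(-7115) = I*√7115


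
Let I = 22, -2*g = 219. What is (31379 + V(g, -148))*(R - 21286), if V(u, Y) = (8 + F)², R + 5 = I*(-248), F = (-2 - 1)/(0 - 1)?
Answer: -842530500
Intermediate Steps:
g = -219/2 (g = -½*219 = -219/2 ≈ -109.50)
F = 3 (F = -3/(-1) = -3*(-1) = 3)
R = -5461 (R = -5 + 22*(-248) = -5 - 5456 = -5461)
V(u, Y) = 121 (V(u, Y) = (8 + 3)² = 11² = 121)
(31379 + V(g, -148))*(R - 21286) = (31379 + 121)*(-5461 - 21286) = 31500*(-26747) = -842530500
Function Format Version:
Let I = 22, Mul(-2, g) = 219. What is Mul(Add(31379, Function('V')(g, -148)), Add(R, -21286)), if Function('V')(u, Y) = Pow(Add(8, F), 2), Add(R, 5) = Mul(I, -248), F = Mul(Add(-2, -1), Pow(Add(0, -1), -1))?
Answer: -842530500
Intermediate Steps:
g = Rational(-219, 2) (g = Mul(Rational(-1, 2), 219) = Rational(-219, 2) ≈ -109.50)
F = 3 (F = Mul(-3, Pow(-1, -1)) = Mul(-3, -1) = 3)
R = -5461 (R = Add(-5, Mul(22, -248)) = Add(-5, -5456) = -5461)
Function('V')(u, Y) = 121 (Function('V')(u, Y) = Pow(Add(8, 3), 2) = Pow(11, 2) = 121)
Mul(Add(31379, Function('V')(g, -148)), Add(R, -21286)) = Mul(Add(31379, 121), Add(-5461, -21286)) = Mul(31500, -26747) = -842530500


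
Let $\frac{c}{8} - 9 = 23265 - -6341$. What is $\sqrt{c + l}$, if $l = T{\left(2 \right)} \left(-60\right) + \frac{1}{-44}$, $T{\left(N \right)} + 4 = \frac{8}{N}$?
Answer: $\frac{\sqrt{114669269}}{22} \approx 486.74$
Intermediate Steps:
$T{\left(N \right)} = -4 + \frac{8}{N}$
$c = 236920$ ($c = 72 + 8 \left(23265 - -6341\right) = 72 + 8 \left(23265 + 6341\right) = 72 + 8 \cdot 29606 = 72 + 236848 = 236920$)
$l = - \frac{1}{44}$ ($l = \left(-4 + \frac{8}{2}\right) \left(-60\right) + \frac{1}{-44} = \left(-4 + 8 \cdot \frac{1}{2}\right) \left(-60\right) - \frac{1}{44} = \left(-4 + 4\right) \left(-60\right) - \frac{1}{44} = 0 \left(-60\right) - \frac{1}{44} = 0 - \frac{1}{44} = - \frac{1}{44} \approx -0.022727$)
$\sqrt{c + l} = \sqrt{236920 - \frac{1}{44}} = \sqrt{\frac{10424479}{44}} = \frac{\sqrt{114669269}}{22}$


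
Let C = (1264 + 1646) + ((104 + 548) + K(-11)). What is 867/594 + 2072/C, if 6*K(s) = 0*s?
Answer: 719837/352638 ≈ 2.0413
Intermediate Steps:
K(s) = 0 (K(s) = (0*s)/6 = (⅙)*0 = 0)
C = 3562 (C = (1264 + 1646) + ((104 + 548) + 0) = 2910 + (652 + 0) = 2910 + 652 = 3562)
867/594 + 2072/C = 867/594 + 2072/3562 = 867*(1/594) + 2072*(1/3562) = 289/198 + 1036/1781 = 719837/352638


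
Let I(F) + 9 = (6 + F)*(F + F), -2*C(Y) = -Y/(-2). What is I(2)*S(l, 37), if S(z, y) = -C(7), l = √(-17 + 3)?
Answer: 161/4 ≈ 40.250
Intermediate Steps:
C(Y) = -Y/4 (C(Y) = -(-1)*Y/(-2)/2 = -(-1)*Y*(-½)/2 = -(-1)*(-Y/2)/2 = -Y/4)
l = I*√14 (l = √(-14) = I*√14 ≈ 3.7417*I)
I(F) = -9 + 2*F*(6 + F) (I(F) = -9 + (6 + F)*(F + F) = -9 + (6 + F)*(2*F) = -9 + 2*F*(6 + F))
S(z, y) = 7/4 (S(z, y) = -(-1)*7/4 = -1*(-7/4) = 7/4)
I(2)*S(l, 37) = (-9 + 2*2² + 12*2)*(7/4) = (-9 + 2*4 + 24)*(7/4) = (-9 + 8 + 24)*(7/4) = 23*(7/4) = 161/4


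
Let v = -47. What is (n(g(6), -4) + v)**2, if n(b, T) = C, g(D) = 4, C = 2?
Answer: 2025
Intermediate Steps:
n(b, T) = 2
(n(g(6), -4) + v)**2 = (2 - 47)**2 = (-45)**2 = 2025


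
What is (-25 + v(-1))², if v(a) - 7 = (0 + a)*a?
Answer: 289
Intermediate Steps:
v(a) = 7 + a² (v(a) = 7 + (0 + a)*a = 7 + a*a = 7 + a²)
(-25 + v(-1))² = (-25 + (7 + (-1)²))² = (-25 + (7 + 1))² = (-25 + 8)² = (-17)² = 289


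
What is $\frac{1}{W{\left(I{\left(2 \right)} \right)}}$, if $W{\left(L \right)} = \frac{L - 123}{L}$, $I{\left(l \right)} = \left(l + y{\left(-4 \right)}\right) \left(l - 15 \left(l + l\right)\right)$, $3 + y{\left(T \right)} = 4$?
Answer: $\frac{58}{99} \approx 0.58586$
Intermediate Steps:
$y{\left(T \right)} = 1$ ($y{\left(T \right)} = -3 + 4 = 1$)
$I{\left(l \right)} = - 29 l \left(1 + l\right)$ ($I{\left(l \right)} = \left(l + 1\right) \left(l - 15 \left(l + l\right)\right) = \left(1 + l\right) \left(l - 15 \cdot 2 l\right) = \left(1 + l\right) \left(l - 30 l\right) = \left(1 + l\right) \left(- 29 l\right) = - 29 l \left(1 + l\right)$)
$W{\left(L \right)} = \frac{-123 + L}{L}$ ($W{\left(L \right)} = \frac{L - 123}{L} = \frac{-123 + L}{L}$)
$\frac{1}{W{\left(I{\left(2 \right)} \right)}} = \frac{1}{\frac{1}{\left(-29\right) 2 \left(1 + 2\right)} \left(-123 - 58 \left(1 + 2\right)\right)} = \frac{1}{\frac{1}{\left(-29\right) 2 \cdot 3} \left(-123 - 58 \cdot 3\right)} = \frac{1}{\frac{1}{-174} \left(-123 - 174\right)} = \frac{1}{\left(- \frac{1}{174}\right) \left(-297\right)} = \frac{1}{\frac{99}{58}} = \frac{58}{99}$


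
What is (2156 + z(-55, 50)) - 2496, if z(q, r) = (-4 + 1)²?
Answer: -331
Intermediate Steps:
z(q, r) = 9 (z(q, r) = (-3)² = 9)
(2156 + z(-55, 50)) - 2496 = (2156 + 9) - 2496 = 2165 - 2496 = -331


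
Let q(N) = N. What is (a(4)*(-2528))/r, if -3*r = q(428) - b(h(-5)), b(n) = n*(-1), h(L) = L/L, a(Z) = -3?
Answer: -7584/143 ≈ -53.035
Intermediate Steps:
h(L) = 1
b(n) = -n
r = -143 (r = -(428 - (-1))/3 = -(428 - 1*(-1))/3 = -(428 + 1)/3 = -⅓*429 = -143)
(a(4)*(-2528))/r = -3*(-2528)/(-143) = 7584*(-1/143) = -7584/143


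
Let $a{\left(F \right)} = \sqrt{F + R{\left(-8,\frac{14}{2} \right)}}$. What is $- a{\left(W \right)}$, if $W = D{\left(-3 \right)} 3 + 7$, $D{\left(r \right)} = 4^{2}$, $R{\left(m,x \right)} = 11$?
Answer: $- \sqrt{66} \approx -8.124$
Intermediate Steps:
$D{\left(r \right)} = 16$
$W = 55$ ($W = 16 \cdot 3 + 7 = 48 + 7 = 55$)
$a{\left(F \right)} = \sqrt{11 + F}$ ($a{\left(F \right)} = \sqrt{F + 11} = \sqrt{11 + F}$)
$- a{\left(W \right)} = - \sqrt{11 + 55} = - \sqrt{66}$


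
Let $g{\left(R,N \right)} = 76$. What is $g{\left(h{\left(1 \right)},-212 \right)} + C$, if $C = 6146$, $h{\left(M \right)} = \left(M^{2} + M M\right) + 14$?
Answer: $6222$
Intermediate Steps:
$h{\left(M \right)} = 14 + 2 M^{2}$ ($h{\left(M \right)} = \left(M^{2} + M^{2}\right) + 14 = 2 M^{2} + 14 = 14 + 2 M^{2}$)
$g{\left(h{\left(1 \right)},-212 \right)} + C = 76 + 6146 = 6222$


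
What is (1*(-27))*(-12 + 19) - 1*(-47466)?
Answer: 47277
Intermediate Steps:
(1*(-27))*(-12 + 19) - 1*(-47466) = -27*7 + 47466 = -189 + 47466 = 47277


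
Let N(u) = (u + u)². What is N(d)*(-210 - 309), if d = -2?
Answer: -8304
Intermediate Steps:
N(u) = 4*u² (N(u) = (2*u)² = 4*u²)
N(d)*(-210 - 309) = (4*(-2)²)*(-210 - 309) = (4*4)*(-519) = 16*(-519) = -8304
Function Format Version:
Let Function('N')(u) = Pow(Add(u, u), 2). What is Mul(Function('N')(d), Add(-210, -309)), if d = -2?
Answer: -8304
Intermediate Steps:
Function('N')(u) = Mul(4, Pow(u, 2)) (Function('N')(u) = Pow(Mul(2, u), 2) = Mul(4, Pow(u, 2)))
Mul(Function('N')(d), Add(-210, -309)) = Mul(Mul(4, Pow(-2, 2)), Add(-210, -309)) = Mul(Mul(4, 4), -519) = Mul(16, -519) = -8304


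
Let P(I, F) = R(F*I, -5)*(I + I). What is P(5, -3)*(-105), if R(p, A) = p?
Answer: 15750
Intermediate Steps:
P(I, F) = 2*F*I² (P(I, F) = (F*I)*(I + I) = (F*I)*(2*I) = 2*F*I²)
P(5, -3)*(-105) = (2*(-3)*5²)*(-105) = (2*(-3)*25)*(-105) = -150*(-105) = 15750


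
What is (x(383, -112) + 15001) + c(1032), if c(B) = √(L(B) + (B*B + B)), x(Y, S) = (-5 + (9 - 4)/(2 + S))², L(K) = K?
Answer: 7272805/484 + 4*√66693 ≈ 16059.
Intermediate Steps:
x(Y, S) = (-5 + 5/(2 + S))²
c(B) = √(B² + 2*B) (c(B) = √(B + (B*B + B)) = √(B + (B² + B)) = √(B + (B + B²)) = √(B² + 2*B))
(x(383, -112) + 15001) + c(1032) = (25*(1 - 112)²/(2 - 112)² + 15001) + √(1032*(2 + 1032)) = (25*(-111)²/(-110)² + 15001) + √(1032*1034) = (25*12321*(1/12100) + 15001) + √1067088 = (12321/484 + 15001) + 4*√66693 = 7272805/484 + 4*√66693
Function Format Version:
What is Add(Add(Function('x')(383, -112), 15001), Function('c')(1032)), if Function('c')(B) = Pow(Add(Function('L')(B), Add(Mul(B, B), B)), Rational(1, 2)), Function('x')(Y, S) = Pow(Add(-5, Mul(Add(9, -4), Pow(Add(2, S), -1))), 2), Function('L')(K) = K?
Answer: Add(Rational(7272805, 484), Mul(4, Pow(66693, Rational(1, 2)))) ≈ 16059.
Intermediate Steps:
Function('x')(Y, S) = Pow(Add(-5, Mul(5, Pow(Add(2, S), -1))), 2)
Function('c')(B) = Pow(Add(Pow(B, 2), Mul(2, B)), Rational(1, 2)) (Function('c')(B) = Pow(Add(B, Add(Mul(B, B), B)), Rational(1, 2)) = Pow(Add(B, Add(Pow(B, 2), B)), Rational(1, 2)) = Pow(Add(B, Add(B, Pow(B, 2))), Rational(1, 2)) = Pow(Add(Pow(B, 2), Mul(2, B)), Rational(1, 2)))
Add(Add(Function('x')(383, -112), 15001), Function('c')(1032)) = Add(Add(Mul(25, Pow(Add(1, -112), 2), Pow(Add(2, -112), -2)), 15001), Pow(Mul(1032, Add(2, 1032)), Rational(1, 2))) = Add(Add(Mul(25, Pow(-111, 2), Pow(-110, -2)), 15001), Pow(Mul(1032, 1034), Rational(1, 2))) = Add(Add(Mul(25, 12321, Rational(1, 12100)), 15001), Pow(1067088, Rational(1, 2))) = Add(Add(Rational(12321, 484), 15001), Mul(4, Pow(66693, Rational(1, 2)))) = Add(Rational(7272805, 484), Mul(4, Pow(66693, Rational(1, 2))))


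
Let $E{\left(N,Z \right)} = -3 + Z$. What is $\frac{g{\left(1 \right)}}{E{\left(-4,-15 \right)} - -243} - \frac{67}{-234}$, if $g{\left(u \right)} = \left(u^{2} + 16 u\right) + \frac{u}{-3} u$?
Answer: $\frac{253}{702} \approx 0.3604$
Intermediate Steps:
$g{\left(u \right)} = 16 u + \frac{2 u^{2}}{3}$ ($g{\left(u \right)} = \left(u^{2} + 16 u\right) + u \left(- \frac{1}{3}\right) u = \left(u^{2} + 16 u\right) + - \frac{u}{3} u = \left(u^{2} + 16 u\right) - \frac{u^{2}}{3} = 16 u + \frac{2 u^{2}}{3}$)
$\frac{g{\left(1 \right)}}{E{\left(-4,-15 \right)} - -243} - \frac{67}{-234} = \frac{\frac{2}{3} \cdot 1 \left(24 + 1\right)}{\left(-3 - 15\right) - -243} - \frac{67}{-234} = \frac{\frac{2}{3} \cdot 1 \cdot 25}{-18 + 243} - - \frac{67}{234} = \frac{50}{3 \cdot 225} + \frac{67}{234} = \frac{50}{3} \cdot \frac{1}{225} + \frac{67}{234} = \frac{2}{27} + \frac{67}{234} = \frac{253}{702}$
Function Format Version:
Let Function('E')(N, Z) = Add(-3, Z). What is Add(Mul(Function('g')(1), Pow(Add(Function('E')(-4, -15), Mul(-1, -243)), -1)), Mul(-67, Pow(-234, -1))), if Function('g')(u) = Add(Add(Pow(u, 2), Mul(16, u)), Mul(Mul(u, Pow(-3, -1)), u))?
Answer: Rational(253, 702) ≈ 0.36040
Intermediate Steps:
Function('g')(u) = Add(Mul(16, u), Mul(Rational(2, 3), Pow(u, 2))) (Function('g')(u) = Add(Add(Pow(u, 2), Mul(16, u)), Mul(Mul(u, Rational(-1, 3)), u)) = Add(Add(Pow(u, 2), Mul(16, u)), Mul(Mul(Rational(-1, 3), u), u)) = Add(Add(Pow(u, 2), Mul(16, u)), Mul(Rational(-1, 3), Pow(u, 2))) = Add(Mul(16, u), Mul(Rational(2, 3), Pow(u, 2))))
Add(Mul(Function('g')(1), Pow(Add(Function('E')(-4, -15), Mul(-1, -243)), -1)), Mul(-67, Pow(-234, -1))) = Add(Mul(Mul(Rational(2, 3), 1, Add(24, 1)), Pow(Add(Add(-3, -15), Mul(-1, -243)), -1)), Mul(-67, Pow(-234, -1))) = Add(Mul(Mul(Rational(2, 3), 1, 25), Pow(Add(-18, 243), -1)), Mul(-67, Rational(-1, 234))) = Add(Mul(Rational(50, 3), Pow(225, -1)), Rational(67, 234)) = Add(Mul(Rational(50, 3), Rational(1, 225)), Rational(67, 234)) = Add(Rational(2, 27), Rational(67, 234)) = Rational(253, 702)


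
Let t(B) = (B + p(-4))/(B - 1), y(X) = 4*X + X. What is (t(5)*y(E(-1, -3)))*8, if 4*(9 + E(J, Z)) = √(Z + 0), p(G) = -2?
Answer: -270 + 15*I*√3/2 ≈ -270.0 + 12.99*I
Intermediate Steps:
E(J, Z) = -9 + √Z/4 (E(J, Z) = -9 + √(Z + 0)/4 = -9 + √Z/4)
y(X) = 5*X
t(B) = (-2 + B)/(-1 + B) (t(B) = (B - 2)/(B - 1) = (-2 + B)/(-1 + B))
(t(5)*y(E(-1, -3)))*8 = (((-2 + 5)/(-1 + 5))*(5*(-9 + √(-3)/4)))*8 = ((3/4)*(5*(-9 + (I*√3)/4)))*8 = (((¼)*3)*(5*(-9 + I*√3/4)))*8 = (3*(-45 + 5*I*√3/4)/4)*8 = (-135/4 + 15*I*√3/16)*8 = -270 + 15*I*√3/2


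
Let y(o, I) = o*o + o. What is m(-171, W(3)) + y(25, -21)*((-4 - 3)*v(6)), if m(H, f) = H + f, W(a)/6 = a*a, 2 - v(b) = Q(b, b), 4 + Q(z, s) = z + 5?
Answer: 22633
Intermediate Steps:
y(o, I) = o + o² (y(o, I) = o² + o = o + o²)
Q(z, s) = 1 + z (Q(z, s) = -4 + (z + 5) = -4 + (5 + z) = 1 + z)
v(b) = 1 - b (v(b) = 2 - (1 + b) = 2 + (-1 - b) = 1 - b)
W(a) = 6*a² (W(a) = 6*(a*a) = 6*a²)
m(-171, W(3)) + y(25, -21)*((-4 - 3)*v(6)) = (-171 + 6*3²) + (25*(1 + 25))*((-4 - 3)*(1 - 1*6)) = (-171 + 6*9) + (25*26)*(-7*(1 - 6)) = (-171 + 54) + 650*(-7*(-5)) = -117 + 650*35 = -117 + 22750 = 22633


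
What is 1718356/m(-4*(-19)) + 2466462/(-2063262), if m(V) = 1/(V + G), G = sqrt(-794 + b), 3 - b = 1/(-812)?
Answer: 44908635661035/343877 + 859178*I*sqrt(130385073)/203 ≈ 1.306e+8 + 4.8328e+7*I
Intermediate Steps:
b = 2437/812 (b = 3 - 1/(-812) = 3 - 1*(-1/812) = 3 + 1/812 = 2437/812 ≈ 3.0012)
G = I*sqrt(130385073)/406 (G = sqrt(-794 + 2437/812) = sqrt(-642291/812) = I*sqrt(130385073)/406 ≈ 28.125*I)
m(V) = 1/(V + I*sqrt(130385073)/406)
1718356/m(-4*(-19)) + 2466462/(-2063262) = 1718356/((406/(406*(-4*(-19)) + I*sqrt(130385073)))) + 2466462/(-2063262) = 1718356/((406/(406*(-1*(-76)) + I*sqrt(130385073)))) + 2466462*(-1/2063262) = 1718356/((406/(406*76 + I*sqrt(130385073)))) - 411077/343877 = 1718356/((406/(30856 + I*sqrt(130385073)))) - 411077/343877 = 1718356*(76 + I*sqrt(130385073)/406) - 411077/343877 = (130595056 + 859178*I*sqrt(130385073)/203) - 411077/343877 = 44908635661035/343877 + 859178*I*sqrt(130385073)/203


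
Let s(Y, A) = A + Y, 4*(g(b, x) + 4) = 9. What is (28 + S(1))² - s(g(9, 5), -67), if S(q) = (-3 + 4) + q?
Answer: 3875/4 ≈ 968.75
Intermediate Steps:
S(q) = 1 + q
g(b, x) = -7/4 (g(b, x) = -4 + (¼)*9 = -4 + 9/4 = -7/4)
(28 + S(1))² - s(g(9, 5), -67) = (28 + (1 + 1))² - (-67 - 7/4) = (28 + 2)² - 1*(-275/4) = 30² + 275/4 = 900 + 275/4 = 3875/4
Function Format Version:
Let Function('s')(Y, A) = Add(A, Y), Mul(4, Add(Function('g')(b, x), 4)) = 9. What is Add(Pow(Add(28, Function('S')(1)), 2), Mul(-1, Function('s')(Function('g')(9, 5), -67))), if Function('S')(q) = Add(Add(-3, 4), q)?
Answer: Rational(3875, 4) ≈ 968.75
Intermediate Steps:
Function('S')(q) = Add(1, q)
Function('g')(b, x) = Rational(-7, 4) (Function('g')(b, x) = Add(-4, Mul(Rational(1, 4), 9)) = Add(-4, Rational(9, 4)) = Rational(-7, 4))
Add(Pow(Add(28, Function('S')(1)), 2), Mul(-1, Function('s')(Function('g')(9, 5), -67))) = Add(Pow(Add(28, Add(1, 1)), 2), Mul(-1, Add(-67, Rational(-7, 4)))) = Add(Pow(Add(28, 2), 2), Mul(-1, Rational(-275, 4))) = Add(Pow(30, 2), Rational(275, 4)) = Add(900, Rational(275, 4)) = Rational(3875, 4)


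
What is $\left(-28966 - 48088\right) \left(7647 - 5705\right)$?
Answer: $-149638868$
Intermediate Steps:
$\left(-28966 - 48088\right) \left(7647 - 5705\right) = \left(-77054\right) 1942 = -149638868$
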